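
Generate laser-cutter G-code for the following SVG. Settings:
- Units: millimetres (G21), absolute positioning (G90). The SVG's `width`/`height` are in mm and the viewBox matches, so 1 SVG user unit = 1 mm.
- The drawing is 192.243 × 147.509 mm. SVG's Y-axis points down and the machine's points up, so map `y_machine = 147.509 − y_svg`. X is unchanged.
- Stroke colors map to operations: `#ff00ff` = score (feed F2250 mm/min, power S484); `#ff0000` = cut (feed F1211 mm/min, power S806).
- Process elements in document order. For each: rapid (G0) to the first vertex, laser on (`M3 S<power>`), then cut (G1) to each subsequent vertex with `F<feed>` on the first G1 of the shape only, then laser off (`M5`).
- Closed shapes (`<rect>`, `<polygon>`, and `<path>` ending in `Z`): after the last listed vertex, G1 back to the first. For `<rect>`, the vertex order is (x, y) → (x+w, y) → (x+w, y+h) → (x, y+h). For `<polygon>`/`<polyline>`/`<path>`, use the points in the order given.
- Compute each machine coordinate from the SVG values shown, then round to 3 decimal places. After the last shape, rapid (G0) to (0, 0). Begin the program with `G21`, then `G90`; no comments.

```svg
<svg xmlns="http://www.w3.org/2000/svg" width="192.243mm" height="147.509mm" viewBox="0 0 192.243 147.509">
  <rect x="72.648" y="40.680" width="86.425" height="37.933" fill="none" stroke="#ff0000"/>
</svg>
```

1 u = 1 mm; y_m = 147.509 − y.

[1] `<rect>` rectangle, #ff0000→cut S806 F1211: (72.648,106.829) → (159.073,106.829) → (159.073,68.896) → (72.648,68.896) → (72.648,106.829) (closed)

G21
G90
G0 X72.648 Y106.829
M3 S806
G1 X159.073 Y106.829 F1211
G1 X159.073 Y68.896
G1 X72.648 Y68.896
G1 X72.648 Y106.829
M5
G0 X0.000 Y0.000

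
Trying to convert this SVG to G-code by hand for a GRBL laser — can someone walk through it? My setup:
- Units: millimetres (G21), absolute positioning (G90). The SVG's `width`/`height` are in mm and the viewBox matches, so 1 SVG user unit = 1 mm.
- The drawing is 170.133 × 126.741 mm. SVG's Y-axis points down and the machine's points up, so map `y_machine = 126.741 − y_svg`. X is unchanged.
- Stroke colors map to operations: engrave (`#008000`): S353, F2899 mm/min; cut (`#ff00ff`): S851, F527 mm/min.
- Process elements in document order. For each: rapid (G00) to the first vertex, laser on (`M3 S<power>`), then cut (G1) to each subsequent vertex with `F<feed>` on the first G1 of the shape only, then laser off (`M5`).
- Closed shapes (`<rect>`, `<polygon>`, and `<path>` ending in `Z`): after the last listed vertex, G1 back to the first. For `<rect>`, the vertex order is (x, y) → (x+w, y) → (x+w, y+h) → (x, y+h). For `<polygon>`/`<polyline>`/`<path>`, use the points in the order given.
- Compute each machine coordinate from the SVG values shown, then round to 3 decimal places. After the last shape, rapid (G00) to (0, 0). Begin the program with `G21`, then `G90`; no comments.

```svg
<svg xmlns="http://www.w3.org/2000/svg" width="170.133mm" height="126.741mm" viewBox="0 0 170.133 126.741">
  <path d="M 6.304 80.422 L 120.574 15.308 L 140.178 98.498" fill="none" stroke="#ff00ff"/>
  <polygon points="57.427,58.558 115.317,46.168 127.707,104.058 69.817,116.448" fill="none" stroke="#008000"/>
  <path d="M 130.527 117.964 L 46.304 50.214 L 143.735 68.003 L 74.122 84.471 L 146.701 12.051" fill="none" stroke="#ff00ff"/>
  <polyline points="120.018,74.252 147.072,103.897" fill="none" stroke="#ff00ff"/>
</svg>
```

G21
G90
G00 X6.304 Y46.319
M3 S851
G1 X120.574 Y111.433 F527
G1 X140.178 Y28.243
M5
G00 X57.427 Y68.183
M3 S353
G1 X115.317 Y80.573 F2899
G1 X127.707 Y22.683
G1 X69.817 Y10.293
G1 X57.427 Y68.183
M5
G00 X130.527 Y8.777
M3 S851
G1 X46.304 Y76.527 F527
G1 X143.735 Y58.738
G1 X74.122 Y42.270
G1 X146.701 Y114.690
M5
G00 X120.018 Y52.489
M3 S851
G1 X147.072 Y22.844 F527
M5
G00 X0.000 Y0.000

Since the viewBox matches the mm dimensions, user units are millimetres directly. The only transform is the Y-flip y_m = 126.741 − y_svg.

Shape 1 is a open polyline drawn with `<path>`. Its stroke #ff00ff means cut at S851, F527. After flipping Y the toolpath is (6.304,46.319) → (120.574,111.433) → (140.178,28.243).

Shape 2 is a regular polygon drawn with `<polygon>`. Its stroke #008000 means engrave at S353, F2899. After flipping Y the toolpath is (57.427,68.183) → (115.317,80.573) → (127.707,22.683) → (69.817,10.293) → (57.427,68.183), returning to the start.

Shape 3 is a open polyline drawn with `<path>`. Its stroke #ff00ff means cut at S851, F527. After flipping Y the toolpath is (130.527,8.777) → (46.304,76.527) → (143.735,58.738) → (74.122,42.270) → (146.701,114.690).

Shape 4 is a line segment drawn with `<polyline>`. Its stroke #ff00ff means cut at S851, F527. After flipping Y the toolpath is (120.018,52.489) → (147.072,22.844).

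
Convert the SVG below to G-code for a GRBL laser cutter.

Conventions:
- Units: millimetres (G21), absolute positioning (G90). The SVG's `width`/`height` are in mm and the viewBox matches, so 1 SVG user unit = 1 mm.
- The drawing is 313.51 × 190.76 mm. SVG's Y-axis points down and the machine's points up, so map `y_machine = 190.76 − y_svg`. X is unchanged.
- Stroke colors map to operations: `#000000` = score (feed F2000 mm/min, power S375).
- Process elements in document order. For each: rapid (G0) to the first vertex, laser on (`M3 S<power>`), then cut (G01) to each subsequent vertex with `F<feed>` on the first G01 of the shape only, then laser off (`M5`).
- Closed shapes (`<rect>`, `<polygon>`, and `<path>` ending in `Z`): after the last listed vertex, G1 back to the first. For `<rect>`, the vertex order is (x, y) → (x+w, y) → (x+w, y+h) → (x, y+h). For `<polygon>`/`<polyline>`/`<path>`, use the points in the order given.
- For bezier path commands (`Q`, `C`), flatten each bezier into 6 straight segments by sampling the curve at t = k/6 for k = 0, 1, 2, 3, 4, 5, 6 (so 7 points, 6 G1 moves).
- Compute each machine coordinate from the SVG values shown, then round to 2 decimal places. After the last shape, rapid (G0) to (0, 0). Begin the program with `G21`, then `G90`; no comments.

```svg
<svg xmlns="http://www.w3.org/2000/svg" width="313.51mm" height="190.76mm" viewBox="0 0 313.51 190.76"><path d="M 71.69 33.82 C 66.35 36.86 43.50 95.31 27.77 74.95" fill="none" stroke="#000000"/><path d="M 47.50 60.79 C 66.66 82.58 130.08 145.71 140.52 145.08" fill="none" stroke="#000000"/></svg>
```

1 u = 1 mm; y_m = 190.76 − y.

[1] `<path>` cubic bezier, #000000→score S375 F2000: (71.69,156.94) → (67.67,151.42) → (61.43,140.40) → (53.63,127.60) → (44.96,116.75) → (36.11,111.58) → (27.77,115.81)

[2] `<path>` cubic bezier, #000000→score S375 F2000: (47.50,129.97) → (60.32,116.12) → (77.81,98.29) → (97.28,79.42) → (116.02,62.41) → (131.34,50.19) → (140.52,45.68)

G21
G90
G0 X71.69 Y156.94
M3 S375
G01 X67.67 Y151.42 F2000
G01 X61.43 Y140.40
G01 X53.63 Y127.60
G01 X44.96 Y116.75
G01 X36.11 Y111.58
G01 X27.77 Y115.81
M5
G0 X47.50 Y129.97
M3 S375
G01 X60.32 Y116.12 F2000
G01 X77.81 Y98.29
G01 X97.28 Y79.42
G01 X116.02 Y62.41
G01 X131.34 Y50.19
G01 X140.52 Y45.68
M5
G0 X0.00 Y0.00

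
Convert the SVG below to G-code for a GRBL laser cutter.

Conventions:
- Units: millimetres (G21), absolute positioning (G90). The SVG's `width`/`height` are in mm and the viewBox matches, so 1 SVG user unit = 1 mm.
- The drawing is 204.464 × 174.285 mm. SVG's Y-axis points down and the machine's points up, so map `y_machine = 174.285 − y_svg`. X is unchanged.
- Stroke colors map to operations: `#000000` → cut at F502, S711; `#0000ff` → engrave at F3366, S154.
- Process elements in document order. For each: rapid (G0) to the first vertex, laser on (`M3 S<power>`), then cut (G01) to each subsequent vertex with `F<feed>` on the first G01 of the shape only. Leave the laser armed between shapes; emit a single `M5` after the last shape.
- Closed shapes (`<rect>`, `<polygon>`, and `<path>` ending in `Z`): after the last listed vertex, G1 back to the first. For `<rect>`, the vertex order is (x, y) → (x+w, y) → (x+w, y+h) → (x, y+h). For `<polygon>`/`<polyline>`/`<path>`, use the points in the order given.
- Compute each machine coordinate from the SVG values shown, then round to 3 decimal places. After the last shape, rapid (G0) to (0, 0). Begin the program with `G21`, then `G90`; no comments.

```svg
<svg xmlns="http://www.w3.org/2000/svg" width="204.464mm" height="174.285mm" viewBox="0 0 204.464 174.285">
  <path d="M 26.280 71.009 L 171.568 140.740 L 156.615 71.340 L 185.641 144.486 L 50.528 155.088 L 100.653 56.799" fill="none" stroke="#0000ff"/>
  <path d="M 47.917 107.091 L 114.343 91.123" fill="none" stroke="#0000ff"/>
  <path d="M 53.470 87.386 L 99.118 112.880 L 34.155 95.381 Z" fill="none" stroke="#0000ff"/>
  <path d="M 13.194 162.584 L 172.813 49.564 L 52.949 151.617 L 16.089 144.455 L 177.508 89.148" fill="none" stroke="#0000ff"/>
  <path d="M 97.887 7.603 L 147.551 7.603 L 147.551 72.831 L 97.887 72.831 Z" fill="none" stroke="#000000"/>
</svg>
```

G21
G90
G0 X26.280 Y103.276
M3 S154
G01 X171.568 Y33.545 F3366
G01 X156.615 Y102.945
G01 X185.641 Y29.799
G01 X50.528 Y19.197
G01 X100.653 Y117.486
G0 X47.917 Y67.194
M3 S154
G01 X114.343 Y83.162 F3366
G0 X53.470 Y86.899
M3 S154
G01 X99.118 Y61.405 F3366
G01 X34.155 Y78.904
G01 X53.470 Y86.899
G0 X13.194 Y11.701
M3 S154
G01 X172.813 Y124.721 F3366
G01 X52.949 Y22.668
G01 X16.089 Y29.830
G01 X177.508 Y85.137
G0 X97.887 Y166.682
M3 S711
G01 X147.551 Y166.682 F502
G01 X147.551 Y101.454
G01 X97.887 Y101.454
G01 X97.887 Y166.682
M5
G0 X0.000 Y0.000

viewBox `0 0 204.464 174.285` with mm width/height → 1 unit = 1 mm. Flip: y_m = 174.285 − y_svg.

**Shape 1** — `<path>` open polyline, stroke `#0000ff` → engrave (S154, F3366). Machine vertices: (26.280,103.276) → (171.568,33.545) → (156.615,102.945) → (185.641,29.799) → (50.528,19.197) → (100.653,117.486). Open path.

**Shape 2** — `<path>` line segment, stroke `#0000ff` → engrave (S154, F3366). Machine vertices: (47.917,67.194) → (114.343,83.162). Open path.

**Shape 3** — `<path>` closed polygon, stroke `#0000ff` → engrave (S154, F3366). Machine vertices: (53.470,86.899) → (99.118,61.405) → (34.155,78.904) → (53.470,86.899). Closed: final G1 returns to the first vertex.

**Shape 4** — `<path>` open polyline, stroke `#0000ff` → engrave (S154, F3366). Machine vertices: (13.194,11.701) → (172.813,124.721) → (52.949,22.668) → (16.089,29.830) → (177.508,85.137). Open path.

**Shape 5** — `<path>` rectangle, stroke `#000000` → cut (S711, F502). Machine vertices: (97.887,166.682) → (147.551,166.682) → (147.551,101.454) → (97.887,101.454) → (97.887,166.682). Closed: final G1 returns to the first vertex.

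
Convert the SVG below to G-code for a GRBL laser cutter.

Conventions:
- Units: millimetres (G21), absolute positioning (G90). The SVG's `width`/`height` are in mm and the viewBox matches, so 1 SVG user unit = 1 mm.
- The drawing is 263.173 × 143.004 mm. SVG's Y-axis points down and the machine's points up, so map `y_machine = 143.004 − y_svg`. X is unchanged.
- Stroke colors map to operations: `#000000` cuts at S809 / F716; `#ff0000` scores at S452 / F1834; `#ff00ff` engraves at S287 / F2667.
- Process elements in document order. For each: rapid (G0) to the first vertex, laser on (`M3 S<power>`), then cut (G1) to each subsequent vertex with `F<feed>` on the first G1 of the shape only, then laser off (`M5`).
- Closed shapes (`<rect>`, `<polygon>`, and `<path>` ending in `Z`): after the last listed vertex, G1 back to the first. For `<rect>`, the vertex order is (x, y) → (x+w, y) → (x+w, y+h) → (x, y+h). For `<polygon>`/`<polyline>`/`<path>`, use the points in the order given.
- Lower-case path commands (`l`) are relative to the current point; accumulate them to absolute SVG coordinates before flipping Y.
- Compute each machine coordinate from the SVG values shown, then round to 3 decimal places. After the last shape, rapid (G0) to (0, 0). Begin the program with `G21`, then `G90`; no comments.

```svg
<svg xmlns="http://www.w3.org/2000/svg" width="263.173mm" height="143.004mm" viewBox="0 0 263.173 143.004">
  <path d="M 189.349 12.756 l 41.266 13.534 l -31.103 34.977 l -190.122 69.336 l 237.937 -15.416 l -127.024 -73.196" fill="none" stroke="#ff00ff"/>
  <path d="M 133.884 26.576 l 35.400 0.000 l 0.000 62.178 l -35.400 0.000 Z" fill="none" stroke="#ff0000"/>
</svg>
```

viewBox `0 0 263.173 143.004` with mm width/height → 1 unit = 1 mm. Flip: y_m = 143.004 − y_svg.

**Shape 1** — `<path>` open polyline, stroke `#ff00ff` → engrave (S287, F2667). Machine vertices: (189.349,130.248) → (230.615,116.714) → (199.512,81.737) → (9.390,12.401) → (247.327,27.817) → (120.303,101.013). Open path.

**Shape 2** — `<path>` rectangle, stroke `#ff0000` → score (S452, F1834). Machine vertices: (133.884,116.428) → (169.284,116.428) → (169.284,54.250) → (133.884,54.250) → (133.884,116.428). Closed: final G1 returns to the first vertex.

G21
G90
G0 X189.349 Y130.248
M3 S287
G1 X230.615 Y116.714 F2667
G1 X199.512 Y81.737
G1 X9.390 Y12.401
G1 X247.327 Y27.817
G1 X120.303 Y101.013
M5
G0 X133.884 Y116.428
M3 S452
G1 X169.284 Y116.428 F1834
G1 X169.284 Y54.250
G1 X133.884 Y54.250
G1 X133.884 Y116.428
M5
G0 X0.000 Y0.000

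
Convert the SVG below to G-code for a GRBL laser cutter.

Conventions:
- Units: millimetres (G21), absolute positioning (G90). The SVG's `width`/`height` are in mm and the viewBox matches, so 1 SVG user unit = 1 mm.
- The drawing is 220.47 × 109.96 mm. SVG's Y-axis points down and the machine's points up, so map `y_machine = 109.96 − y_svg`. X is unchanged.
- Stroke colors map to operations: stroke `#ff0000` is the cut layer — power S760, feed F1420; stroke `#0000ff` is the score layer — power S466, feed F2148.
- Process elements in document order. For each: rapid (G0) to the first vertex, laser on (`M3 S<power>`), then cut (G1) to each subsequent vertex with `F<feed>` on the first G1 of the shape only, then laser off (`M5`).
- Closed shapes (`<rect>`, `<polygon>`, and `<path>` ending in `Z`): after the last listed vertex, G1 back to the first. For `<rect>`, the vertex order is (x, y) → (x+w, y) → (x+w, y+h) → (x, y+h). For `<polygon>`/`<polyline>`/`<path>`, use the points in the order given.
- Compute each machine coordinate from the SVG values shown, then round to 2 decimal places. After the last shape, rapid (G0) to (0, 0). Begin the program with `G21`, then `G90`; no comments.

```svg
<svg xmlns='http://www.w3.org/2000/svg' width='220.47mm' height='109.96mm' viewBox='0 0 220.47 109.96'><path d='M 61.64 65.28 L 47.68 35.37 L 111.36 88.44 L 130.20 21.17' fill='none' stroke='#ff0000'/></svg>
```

G21
G90
G0 X61.64 Y44.68
M3 S760
G1 X47.68 Y74.59 F1420
G1 X111.36 Y21.52
G1 X130.20 Y88.79
M5
G0 X0.00 Y0.00

Since the viewBox matches the mm dimensions, user units are millimetres directly. The only transform is the Y-flip y_m = 109.96 − y_svg.

Shape 1 is a open polyline drawn with `<path>`. Its stroke #ff0000 means cut at S760, F1420. After flipping Y the toolpath is (61.64,44.68) → (47.68,74.59) → (111.36,21.52) → (130.20,88.79).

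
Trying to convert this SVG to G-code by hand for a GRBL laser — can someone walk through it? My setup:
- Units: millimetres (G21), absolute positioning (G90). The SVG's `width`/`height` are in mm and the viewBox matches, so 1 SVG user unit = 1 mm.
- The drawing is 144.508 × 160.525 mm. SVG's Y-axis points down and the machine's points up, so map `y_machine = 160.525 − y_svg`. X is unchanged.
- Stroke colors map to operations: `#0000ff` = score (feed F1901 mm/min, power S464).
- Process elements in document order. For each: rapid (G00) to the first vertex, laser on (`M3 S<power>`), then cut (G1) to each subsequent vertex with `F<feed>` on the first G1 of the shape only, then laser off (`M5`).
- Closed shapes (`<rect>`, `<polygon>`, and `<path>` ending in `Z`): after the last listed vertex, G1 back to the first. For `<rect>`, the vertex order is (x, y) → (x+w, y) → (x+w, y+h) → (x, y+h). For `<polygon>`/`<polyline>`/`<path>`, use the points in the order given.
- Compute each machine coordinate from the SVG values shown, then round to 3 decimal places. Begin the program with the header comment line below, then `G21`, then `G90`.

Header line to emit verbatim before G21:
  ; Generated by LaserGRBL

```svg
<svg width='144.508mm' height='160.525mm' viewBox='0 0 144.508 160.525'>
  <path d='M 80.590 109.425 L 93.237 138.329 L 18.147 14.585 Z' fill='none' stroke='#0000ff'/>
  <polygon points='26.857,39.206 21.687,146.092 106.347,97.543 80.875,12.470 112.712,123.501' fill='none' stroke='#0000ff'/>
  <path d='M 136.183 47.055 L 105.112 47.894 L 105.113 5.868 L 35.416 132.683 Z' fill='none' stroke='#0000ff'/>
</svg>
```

1 u = 1 mm; y_m = 160.525 − y.

[1] `<path>` closed polygon, #0000ff→score S464 F1901: (80.590,51.100) → (93.237,22.196) → (18.147,145.940) → (80.590,51.100) (closed)

[2] `<polygon>` closed polygon, #0000ff→score S464 F1901: (26.857,121.319) → (21.687,14.433) → (106.347,62.982) → (80.875,148.055) → (112.712,37.024) → (26.857,121.319) (closed)

[3] `<path>` closed polygon, #0000ff→score S464 F1901: (136.183,113.470) → (105.112,112.631) → (105.113,154.657) → (35.416,27.842) → (136.183,113.470) (closed)

; Generated by LaserGRBL
G21
G90
G00 X80.590 Y51.100
M3 S464
G1 X93.237 Y22.196 F1901
G1 X18.147 Y145.940
G1 X80.590 Y51.100
M5
G00 X26.857 Y121.319
M3 S464
G1 X21.687 Y14.433 F1901
G1 X106.347 Y62.982
G1 X80.875 Y148.055
G1 X112.712 Y37.024
G1 X26.857 Y121.319
M5
G00 X136.183 Y113.470
M3 S464
G1 X105.112 Y112.631 F1901
G1 X105.113 Y154.657
G1 X35.416 Y27.842
G1 X136.183 Y113.470
M5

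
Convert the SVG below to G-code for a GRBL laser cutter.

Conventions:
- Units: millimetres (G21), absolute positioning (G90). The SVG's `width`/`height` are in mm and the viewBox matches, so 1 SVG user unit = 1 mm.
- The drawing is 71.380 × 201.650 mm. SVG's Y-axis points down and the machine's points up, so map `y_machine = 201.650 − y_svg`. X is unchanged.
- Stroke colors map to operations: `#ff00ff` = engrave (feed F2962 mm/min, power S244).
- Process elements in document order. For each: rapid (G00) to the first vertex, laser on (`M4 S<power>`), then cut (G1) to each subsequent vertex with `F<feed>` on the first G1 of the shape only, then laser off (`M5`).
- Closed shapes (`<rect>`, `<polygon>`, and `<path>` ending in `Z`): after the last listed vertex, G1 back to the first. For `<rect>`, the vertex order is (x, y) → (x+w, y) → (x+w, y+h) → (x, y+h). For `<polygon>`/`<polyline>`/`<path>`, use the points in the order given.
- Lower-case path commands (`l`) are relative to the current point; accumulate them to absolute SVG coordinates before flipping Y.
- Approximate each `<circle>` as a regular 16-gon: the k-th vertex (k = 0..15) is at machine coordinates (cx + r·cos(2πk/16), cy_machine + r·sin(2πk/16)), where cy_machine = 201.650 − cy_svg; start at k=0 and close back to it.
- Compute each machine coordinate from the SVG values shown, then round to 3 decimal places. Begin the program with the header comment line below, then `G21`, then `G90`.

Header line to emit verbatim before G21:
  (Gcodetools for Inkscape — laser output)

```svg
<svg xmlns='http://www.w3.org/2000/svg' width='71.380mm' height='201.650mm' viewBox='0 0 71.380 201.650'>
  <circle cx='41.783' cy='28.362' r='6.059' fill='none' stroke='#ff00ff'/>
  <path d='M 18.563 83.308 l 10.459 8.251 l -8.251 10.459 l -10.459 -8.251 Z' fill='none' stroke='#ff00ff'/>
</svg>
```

(Gcodetools for Inkscape — laser output)
G21
G90
G00 X47.842 Y173.288
M4 S244
G1 X47.381 Y175.607 F2962
G1 X46.067 Y177.572
G1 X44.102 Y178.886
G1 X41.783 Y179.347
G1 X39.464 Y178.886
G1 X37.499 Y177.572
G1 X36.185 Y175.607
G1 X35.724 Y173.288
G1 X36.185 Y170.969
G1 X37.499 Y169.004
G1 X39.464 Y167.690
G1 X41.783 Y167.229
G1 X44.102 Y167.690
G1 X46.067 Y169.004
G1 X47.381 Y170.969
G1 X47.842 Y173.288
M5
G00 X18.563 Y118.342
M4 S244
G1 X29.022 Y110.091 F2962
G1 X20.771 Y99.632
G1 X10.312 Y107.883
G1 X18.563 Y118.342
M5

Since the viewBox matches the mm dimensions, user units are millimetres directly. The only transform is the Y-flip y_m = 201.650 − y_svg.

Shape 1 is a circle drawn with `<circle>`. Its stroke #ff00ff means engrave at S244, F2962. After flipping Y the toolpath is (47.842,173.288) → (47.381,175.607) → (46.067,177.572) → (44.102,178.886) → (41.783,179.347) → (39.464,178.886) → (37.499,177.572) → (36.185,175.607) → (35.724,173.288) → (36.185,170.969) → (37.499,169.004) → (39.464,167.690) → (41.783,167.229) → (44.102,167.690) → (46.067,169.004) → (47.381,170.969) → (47.842,173.288), returning to the start.

Shape 2 is a regular polygon drawn with `<path>`. Its stroke #ff00ff means engrave at S244, F2962. After flipping Y the toolpath is (18.563,118.342) → (29.022,110.091) → (20.771,99.632) → (10.312,107.883) → (18.563,118.342), returning to the start.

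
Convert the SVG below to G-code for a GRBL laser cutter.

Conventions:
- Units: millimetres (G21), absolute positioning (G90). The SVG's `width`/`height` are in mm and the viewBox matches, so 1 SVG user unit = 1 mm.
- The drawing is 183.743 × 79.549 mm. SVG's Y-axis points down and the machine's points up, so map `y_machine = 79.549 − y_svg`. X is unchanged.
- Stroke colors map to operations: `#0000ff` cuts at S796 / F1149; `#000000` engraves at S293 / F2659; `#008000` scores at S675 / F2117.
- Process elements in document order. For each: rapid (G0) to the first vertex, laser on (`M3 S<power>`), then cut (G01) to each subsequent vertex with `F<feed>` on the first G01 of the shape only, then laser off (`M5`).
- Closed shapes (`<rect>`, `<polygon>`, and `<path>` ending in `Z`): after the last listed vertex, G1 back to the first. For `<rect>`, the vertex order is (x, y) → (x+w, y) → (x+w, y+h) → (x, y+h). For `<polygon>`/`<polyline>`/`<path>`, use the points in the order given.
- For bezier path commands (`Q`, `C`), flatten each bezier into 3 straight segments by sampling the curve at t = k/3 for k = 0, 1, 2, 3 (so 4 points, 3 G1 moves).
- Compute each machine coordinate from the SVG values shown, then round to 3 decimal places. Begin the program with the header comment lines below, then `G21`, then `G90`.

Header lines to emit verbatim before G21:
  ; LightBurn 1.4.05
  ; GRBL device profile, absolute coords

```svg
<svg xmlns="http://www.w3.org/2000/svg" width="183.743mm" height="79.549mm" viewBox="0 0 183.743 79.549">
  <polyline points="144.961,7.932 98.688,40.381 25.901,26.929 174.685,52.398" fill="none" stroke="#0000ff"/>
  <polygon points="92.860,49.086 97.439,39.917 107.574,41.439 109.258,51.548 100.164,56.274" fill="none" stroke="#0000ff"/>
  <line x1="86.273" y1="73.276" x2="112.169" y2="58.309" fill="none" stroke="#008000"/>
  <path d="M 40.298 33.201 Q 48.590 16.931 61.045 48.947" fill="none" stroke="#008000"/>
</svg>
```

1 u = 1 mm; y_m = 79.549 − y.

[1] `<polyline>` open polyline, #0000ff→cut S796 F1149: (144.961,71.617) → (98.688,39.168) → (25.901,52.620) → (174.685,27.151)

[2] `<polygon>` regular polygon, #0000ff→cut S796 F1149: (92.860,30.463) → (97.439,39.632) → (107.574,38.110) → (109.258,28.001) → (100.164,23.275) → (92.860,30.463) (closed)

[3] `<line>` line segment, #008000→score S675 F2117: (86.273,6.273) → (112.169,21.240)

[4] `<path>` quadratic bezier, #008000→score S675 F2117: (40.298,46.348) → (46.289,51.830) → (53.204,46.581) → (61.045,30.602)

; LightBurn 1.4.05
; GRBL device profile, absolute coords
G21
G90
G0 X144.961 Y71.617
M3 S796
G01 X98.688 Y39.168 F1149
G01 X25.901 Y52.620
G01 X174.685 Y27.151
M5
G0 X92.860 Y30.463
M3 S796
G01 X97.439 Y39.632 F1149
G01 X107.574 Y38.110
G01 X109.258 Y28.001
G01 X100.164 Y23.275
G01 X92.860 Y30.463
M5
G0 X86.273 Y6.273
M3 S675
G01 X112.169 Y21.240 F2117
M5
G0 X40.298 Y46.348
M3 S675
G01 X46.289 Y51.830 F2117
G01 X53.204 Y46.581
G01 X61.045 Y30.602
M5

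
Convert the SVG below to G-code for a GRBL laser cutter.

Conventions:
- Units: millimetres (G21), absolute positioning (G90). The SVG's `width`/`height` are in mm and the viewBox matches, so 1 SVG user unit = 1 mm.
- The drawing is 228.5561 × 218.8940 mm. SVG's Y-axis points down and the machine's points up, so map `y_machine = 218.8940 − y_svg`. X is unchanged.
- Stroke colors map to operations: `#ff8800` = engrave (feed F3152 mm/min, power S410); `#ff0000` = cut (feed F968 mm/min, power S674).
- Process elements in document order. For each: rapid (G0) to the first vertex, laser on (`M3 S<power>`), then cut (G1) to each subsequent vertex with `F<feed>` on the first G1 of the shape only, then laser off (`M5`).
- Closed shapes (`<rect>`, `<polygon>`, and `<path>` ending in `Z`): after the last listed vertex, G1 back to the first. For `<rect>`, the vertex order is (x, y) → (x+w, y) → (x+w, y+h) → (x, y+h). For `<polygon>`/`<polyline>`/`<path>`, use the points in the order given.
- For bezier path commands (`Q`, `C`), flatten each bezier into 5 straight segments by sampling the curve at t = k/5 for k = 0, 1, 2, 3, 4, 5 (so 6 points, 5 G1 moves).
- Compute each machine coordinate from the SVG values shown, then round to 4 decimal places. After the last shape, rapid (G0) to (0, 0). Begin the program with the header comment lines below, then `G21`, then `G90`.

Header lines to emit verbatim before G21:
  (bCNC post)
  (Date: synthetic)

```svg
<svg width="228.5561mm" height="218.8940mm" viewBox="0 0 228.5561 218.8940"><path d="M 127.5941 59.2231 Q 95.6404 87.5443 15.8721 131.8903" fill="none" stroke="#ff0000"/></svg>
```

(bCNC post)
(Date: synthetic)
G21
G90
G0 X127.5941 Y159.6709
M3 S674
G1 X112.9000 Y147.7014 F968
G1 X94.3808 Y134.4500
G1 X72.0364 Y119.9165
G1 X45.8668 Y104.1011
G1 X15.8721 Y87.0037
M5
G0 X0.0000 Y0.0000

viewBox `0 0 228.5561 218.8940` with mm width/height → 1 unit = 1 mm. Flip: y_m = 218.8940 − y_svg.

**Shape 1** — `<path>` quadratic bezier, stroke `#ff0000` → cut (S674, F968). Control points (SVG): P0=(127.5941,59.2231), P1=(95.6404,87.5443), P2=(15.8721,131.8903); sampled at t=k/5. Machine vertices: (127.5941,159.6709) → (112.9000,147.7014) → (94.3808,134.4500) → (72.0364,119.9165) → (45.8668,104.1011) → (15.8721,87.0037). Open path.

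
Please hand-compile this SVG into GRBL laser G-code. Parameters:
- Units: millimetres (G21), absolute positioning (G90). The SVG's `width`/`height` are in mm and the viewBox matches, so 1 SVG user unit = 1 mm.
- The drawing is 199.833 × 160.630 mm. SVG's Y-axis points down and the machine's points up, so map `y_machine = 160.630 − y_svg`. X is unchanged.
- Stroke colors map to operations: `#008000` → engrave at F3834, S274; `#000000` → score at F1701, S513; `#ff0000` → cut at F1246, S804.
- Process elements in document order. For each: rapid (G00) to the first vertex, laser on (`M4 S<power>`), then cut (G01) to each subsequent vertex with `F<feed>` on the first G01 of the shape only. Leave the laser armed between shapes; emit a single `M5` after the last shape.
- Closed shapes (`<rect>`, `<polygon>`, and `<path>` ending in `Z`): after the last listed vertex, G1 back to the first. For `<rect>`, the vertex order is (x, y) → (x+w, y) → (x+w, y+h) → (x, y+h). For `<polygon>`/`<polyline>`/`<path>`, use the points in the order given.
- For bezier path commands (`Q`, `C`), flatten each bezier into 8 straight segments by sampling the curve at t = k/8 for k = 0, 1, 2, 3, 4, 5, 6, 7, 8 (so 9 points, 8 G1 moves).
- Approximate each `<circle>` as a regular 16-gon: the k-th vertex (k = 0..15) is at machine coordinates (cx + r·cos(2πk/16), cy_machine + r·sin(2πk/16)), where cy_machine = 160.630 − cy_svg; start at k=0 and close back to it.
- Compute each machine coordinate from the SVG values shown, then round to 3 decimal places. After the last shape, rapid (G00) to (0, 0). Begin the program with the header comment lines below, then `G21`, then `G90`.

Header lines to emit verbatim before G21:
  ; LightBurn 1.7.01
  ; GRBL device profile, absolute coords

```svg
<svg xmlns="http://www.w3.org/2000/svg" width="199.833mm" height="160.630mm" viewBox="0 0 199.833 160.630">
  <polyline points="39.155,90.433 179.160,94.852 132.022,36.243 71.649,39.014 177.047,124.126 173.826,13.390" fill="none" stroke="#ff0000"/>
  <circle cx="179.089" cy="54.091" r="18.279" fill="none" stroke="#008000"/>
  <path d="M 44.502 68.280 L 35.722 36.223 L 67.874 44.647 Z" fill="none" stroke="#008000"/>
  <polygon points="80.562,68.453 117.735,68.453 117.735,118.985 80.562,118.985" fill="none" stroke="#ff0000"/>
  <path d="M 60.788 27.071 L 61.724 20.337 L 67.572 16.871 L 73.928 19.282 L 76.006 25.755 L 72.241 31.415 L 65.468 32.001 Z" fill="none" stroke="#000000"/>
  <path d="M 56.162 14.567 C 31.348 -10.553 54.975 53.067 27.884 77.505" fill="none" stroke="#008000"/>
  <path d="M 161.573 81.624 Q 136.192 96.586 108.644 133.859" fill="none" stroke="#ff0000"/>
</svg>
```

1 u = 1 mm; y_m = 160.630 − y.

[1] `<polyline>` open polyline, #ff0000→cut S804 F1246: (39.155,70.197) → (179.160,65.778) → (132.022,124.387) → (71.649,121.616) → (177.047,36.504) → (173.826,147.240)

[2] `<circle>` circle, #008000→engrave S274 F3834: (197.368,106.539) → (195.977,113.534) → (192.014,119.464) → (186.084,123.427) → (179.089,124.818) → (172.094,123.427) → (166.164,119.464) → (162.201,113.534) → (160.810,106.539) → (162.201,99.544) → (166.164,93.614) → (172.094,89.651) → (179.089,88.260) → (186.084,89.651) → (192.014,93.614) → (195.977,99.544) → (197.368,106.539) (closed)

[3] `<path>` regular polygon, #008000→engrave S274 F3834: (44.502,92.350) → (35.722,124.407) → (67.874,115.983) → (44.502,92.350) (closed)

[4] `<polygon>` rectangle, #ff0000→cut S804 F1246: (80.562,92.177) → (117.735,92.177) → (117.735,41.645) → (80.562,41.645) → (80.562,92.177) (closed)

[5] `<path>` regular polygon, #000000→score S513 F1701: (60.788,133.559) → (61.724,140.293) → (67.572,143.759) → (73.928,141.348) → (76.006,134.875) → (72.241,129.215) → (65.468,128.629) → (60.788,133.559) (closed)

[6] `<path>` cubic bezier, #008000→engrave S274 F3834: (56.162,146.063) → (48.934,151.573) → (45.085,150.263) → (43.453,143.632) → (42.877,133.178) → (42.194,120.402) → (40.242,106.801) → (35.859,93.876) → (27.884,83.125)

[7] `<path>` quadratic bezier, #ff0000→cut S804 F1246: (161.573,79.006) → (155.194,74.917) → (148.747,70.131) → (142.233,64.647) → (135.650,58.466) → (129.000,51.588) → (122.283,44.013) → (115.497,35.741) → (108.644,26.771)

; LightBurn 1.7.01
; GRBL device profile, absolute coords
G21
G90
G00 X39.155 Y70.197
M4 S804
G01 X179.160 Y65.778 F1246
G01 X132.022 Y124.387
G01 X71.649 Y121.616
G01 X177.047 Y36.504
G01 X173.826 Y147.240
G00 X197.368 Y106.539
M4 S274
G01 X195.977 Y113.534 F3834
G01 X192.014 Y119.464
G01 X186.084 Y123.427
G01 X179.089 Y124.818
G01 X172.094 Y123.427
G01 X166.164 Y119.464
G01 X162.201 Y113.534
G01 X160.810 Y106.539
G01 X162.201 Y99.544
G01 X166.164 Y93.614
G01 X172.094 Y89.651
G01 X179.089 Y88.260
G01 X186.084 Y89.651
G01 X192.014 Y93.614
G01 X195.977 Y99.544
G01 X197.368 Y106.539
G00 X44.502 Y92.350
M4 S274
G01 X35.722 Y124.407 F3834
G01 X67.874 Y115.983
G01 X44.502 Y92.350
G00 X80.562 Y92.177
M4 S804
G01 X117.735 Y92.177 F1246
G01 X117.735 Y41.645
G01 X80.562 Y41.645
G01 X80.562 Y92.177
G00 X60.788 Y133.559
M4 S513
G01 X61.724 Y140.293 F1701
G01 X67.572 Y143.759
G01 X73.928 Y141.348
G01 X76.006 Y134.875
G01 X72.241 Y129.215
G01 X65.468 Y128.629
G01 X60.788 Y133.559
G00 X56.162 Y146.063
M4 S274
G01 X48.934 Y151.573 F3834
G01 X45.085 Y150.263
G01 X43.453 Y143.632
G01 X42.877 Y133.178
G01 X42.194 Y120.402
G01 X40.242 Y106.801
G01 X35.859 Y93.876
G01 X27.884 Y83.125
G00 X161.573 Y79.006
M4 S804
G01 X155.194 Y74.917 F1246
G01 X148.747 Y70.131
G01 X142.233 Y64.647
G01 X135.650 Y58.466
G01 X129.000 Y51.588
G01 X122.283 Y44.013
G01 X115.497 Y35.741
G01 X108.644 Y26.771
M5
G00 X0.000 Y0.000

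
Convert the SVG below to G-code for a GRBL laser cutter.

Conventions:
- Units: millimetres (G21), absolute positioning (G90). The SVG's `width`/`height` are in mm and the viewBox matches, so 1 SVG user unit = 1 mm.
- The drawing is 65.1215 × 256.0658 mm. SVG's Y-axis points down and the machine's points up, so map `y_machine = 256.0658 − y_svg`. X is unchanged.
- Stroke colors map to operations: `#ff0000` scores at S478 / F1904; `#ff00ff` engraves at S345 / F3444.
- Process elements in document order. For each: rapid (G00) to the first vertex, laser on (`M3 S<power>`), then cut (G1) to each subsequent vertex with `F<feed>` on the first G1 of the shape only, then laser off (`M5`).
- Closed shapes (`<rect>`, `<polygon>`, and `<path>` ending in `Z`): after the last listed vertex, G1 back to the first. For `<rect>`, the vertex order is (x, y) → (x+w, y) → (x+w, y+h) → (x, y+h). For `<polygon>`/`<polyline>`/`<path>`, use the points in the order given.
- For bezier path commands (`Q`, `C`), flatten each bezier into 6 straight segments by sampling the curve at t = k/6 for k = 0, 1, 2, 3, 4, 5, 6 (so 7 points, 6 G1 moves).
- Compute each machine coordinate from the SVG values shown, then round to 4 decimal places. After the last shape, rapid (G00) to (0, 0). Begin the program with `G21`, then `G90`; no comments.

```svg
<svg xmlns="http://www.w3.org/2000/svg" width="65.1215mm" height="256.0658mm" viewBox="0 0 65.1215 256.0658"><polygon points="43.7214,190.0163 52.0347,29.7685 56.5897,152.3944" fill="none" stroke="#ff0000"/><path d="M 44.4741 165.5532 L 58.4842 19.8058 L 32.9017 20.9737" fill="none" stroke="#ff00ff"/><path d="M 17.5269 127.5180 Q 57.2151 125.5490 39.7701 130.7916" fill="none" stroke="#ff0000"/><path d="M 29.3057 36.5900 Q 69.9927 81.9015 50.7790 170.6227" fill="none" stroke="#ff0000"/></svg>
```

1 u = 1 mm; y_m = 256.0658 − y.

[1] `<polygon>` closed polygon, #ff0000→score S478 F1904: (43.7214,66.0495) → (52.0347,226.2973) → (56.5897,103.6714) → (43.7214,66.0495) (closed)

[2] `<path>` open polyline, #ff00ff→engrave S345 F3444: (44.4741,90.5126) → (58.4842,236.2600) → (32.9017,235.0921)

[3] `<path>` quadratic bezier, #ff0000→score S478 F1904: (17.5269,128.5478) → (29.1693,129.0038) → (37.6376,129.0592) → (42.9318,128.7139) → (45.0520,127.9680) → (43.9981,126.8214) → (39.7701,125.2742)

[4] `<path>` quadratic bezier, #ff0000→score S478 F1904: (29.3057,219.4758) → (41.2041,203.1661) → (49.7747,184.4448) → (55.0175,163.3119) → (56.9325,139.7673) → (55.5197,113.8110) → (50.7790,85.4431)

G21
G90
G00 X43.7214 Y66.0495
M3 S478
G1 X52.0347 Y226.2973 F1904
G1 X56.5897 Y103.6714
G1 X43.7214 Y66.0495
M5
G00 X44.4741 Y90.5126
M3 S345
G1 X58.4842 Y236.2600 F3444
G1 X32.9017 Y235.0921
M5
G00 X17.5269 Y128.5478
M3 S478
G1 X29.1693 Y129.0038 F1904
G1 X37.6376 Y129.0592
G1 X42.9318 Y128.7139
G1 X45.0520 Y127.9680
G1 X43.9981 Y126.8214
G1 X39.7701 Y125.2742
M5
G00 X29.3057 Y219.4758
M3 S478
G1 X41.2041 Y203.1661 F1904
G1 X49.7747 Y184.4448
G1 X55.0175 Y163.3119
G1 X56.9325 Y139.7673
G1 X55.5197 Y113.8110
G1 X50.7790 Y85.4431
M5
G00 X0.0000 Y0.0000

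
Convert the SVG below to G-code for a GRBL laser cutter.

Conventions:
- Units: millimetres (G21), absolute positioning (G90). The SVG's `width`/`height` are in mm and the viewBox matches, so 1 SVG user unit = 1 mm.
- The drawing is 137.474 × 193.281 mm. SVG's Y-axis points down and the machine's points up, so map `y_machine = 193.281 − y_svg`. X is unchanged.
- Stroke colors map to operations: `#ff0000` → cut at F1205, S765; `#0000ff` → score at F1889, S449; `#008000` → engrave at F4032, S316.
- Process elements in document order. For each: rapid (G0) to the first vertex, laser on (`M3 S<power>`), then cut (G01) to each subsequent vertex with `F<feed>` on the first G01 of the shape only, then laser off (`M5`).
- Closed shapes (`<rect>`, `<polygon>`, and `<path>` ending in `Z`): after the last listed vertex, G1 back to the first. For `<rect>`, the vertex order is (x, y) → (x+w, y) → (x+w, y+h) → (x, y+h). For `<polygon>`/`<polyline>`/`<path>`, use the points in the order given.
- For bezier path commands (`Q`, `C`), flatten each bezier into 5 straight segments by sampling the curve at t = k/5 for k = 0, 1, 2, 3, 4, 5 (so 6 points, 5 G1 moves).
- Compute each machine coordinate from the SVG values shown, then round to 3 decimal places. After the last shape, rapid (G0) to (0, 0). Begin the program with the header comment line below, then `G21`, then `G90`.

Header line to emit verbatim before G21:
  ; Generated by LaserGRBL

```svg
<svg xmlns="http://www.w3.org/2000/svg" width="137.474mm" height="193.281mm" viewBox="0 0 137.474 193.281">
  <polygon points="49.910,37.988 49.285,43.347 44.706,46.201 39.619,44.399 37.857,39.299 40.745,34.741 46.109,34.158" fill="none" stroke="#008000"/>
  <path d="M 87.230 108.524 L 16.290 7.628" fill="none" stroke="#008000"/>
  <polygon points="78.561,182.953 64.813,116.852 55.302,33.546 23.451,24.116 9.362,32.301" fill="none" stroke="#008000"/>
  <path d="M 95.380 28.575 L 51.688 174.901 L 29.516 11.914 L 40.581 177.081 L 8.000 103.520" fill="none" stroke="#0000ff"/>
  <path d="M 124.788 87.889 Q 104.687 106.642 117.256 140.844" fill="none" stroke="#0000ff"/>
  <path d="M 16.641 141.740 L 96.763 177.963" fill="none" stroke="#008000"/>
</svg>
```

; Generated by LaserGRBL
G21
G90
G0 X49.910 Y155.293
M3 S316
G01 X49.285 Y149.934 F4032
G01 X44.706 Y147.080
G01 X39.619 Y148.882
G01 X37.857 Y153.982
G01 X40.745 Y158.540
G01 X46.109 Y159.123
G01 X49.910 Y155.293
M5
G0 X87.230 Y84.757
M3 S316
G01 X16.290 Y185.653 F4032
M5
G0 X78.561 Y10.328
M3 S316
G01 X64.813 Y76.429 F4032
G01 X55.302 Y159.735
G01 X23.451 Y169.165
G01 X9.362 Y160.980
G01 X78.561 Y10.328
M5
G0 X95.380 Y164.706
M3 S449
G01 X51.688 Y18.380 F1889
G01 X29.516 Y181.367
G01 X40.581 Y16.200
G01 X8.000 Y89.761
M5
G0 X124.788 Y105.392
M3 S449
G01 X118.054 Y97.273 F1889
G01 X113.934 Y87.918
G01 X112.428 Y77.327
G01 X113.535 Y65.500
G01 X117.256 Y52.437
M5
G0 X16.641 Y51.541
M3 S316
G01 X96.763 Y15.318 F4032
M5
G0 X0.000 Y0.000

1 u = 1 mm; y_m = 193.281 − y.

[1] `<polygon>` regular polygon, #008000→engrave S316 F4032: (49.910,155.293) → (49.285,149.934) → (44.706,147.080) → (39.619,148.882) → (37.857,153.982) → (40.745,158.540) → (46.109,159.123) → (49.910,155.293) (closed)

[2] `<path>` line segment, #008000→engrave S316 F4032: (87.230,84.757) → (16.290,185.653)

[3] `<polygon>` closed polygon, #008000→engrave S316 F4032: (78.561,10.328) → (64.813,76.429) → (55.302,159.735) → (23.451,169.165) → (9.362,160.980) → (78.561,10.328) (closed)

[4] `<path>` open polyline, #0000ff→score S449 F1889: (95.380,164.706) → (51.688,18.380) → (29.516,181.367) → (40.581,16.200) → (8.000,89.761)

[5] `<path>` quadratic bezier, #0000ff→score S449 F1889: (124.788,105.392) → (118.054,97.273) → (113.934,87.918) → (112.428,77.327) → (113.535,65.500) → (117.256,52.437)

[6] `<path>` line segment, #008000→engrave S316 F4032: (16.641,51.541) → (96.763,15.318)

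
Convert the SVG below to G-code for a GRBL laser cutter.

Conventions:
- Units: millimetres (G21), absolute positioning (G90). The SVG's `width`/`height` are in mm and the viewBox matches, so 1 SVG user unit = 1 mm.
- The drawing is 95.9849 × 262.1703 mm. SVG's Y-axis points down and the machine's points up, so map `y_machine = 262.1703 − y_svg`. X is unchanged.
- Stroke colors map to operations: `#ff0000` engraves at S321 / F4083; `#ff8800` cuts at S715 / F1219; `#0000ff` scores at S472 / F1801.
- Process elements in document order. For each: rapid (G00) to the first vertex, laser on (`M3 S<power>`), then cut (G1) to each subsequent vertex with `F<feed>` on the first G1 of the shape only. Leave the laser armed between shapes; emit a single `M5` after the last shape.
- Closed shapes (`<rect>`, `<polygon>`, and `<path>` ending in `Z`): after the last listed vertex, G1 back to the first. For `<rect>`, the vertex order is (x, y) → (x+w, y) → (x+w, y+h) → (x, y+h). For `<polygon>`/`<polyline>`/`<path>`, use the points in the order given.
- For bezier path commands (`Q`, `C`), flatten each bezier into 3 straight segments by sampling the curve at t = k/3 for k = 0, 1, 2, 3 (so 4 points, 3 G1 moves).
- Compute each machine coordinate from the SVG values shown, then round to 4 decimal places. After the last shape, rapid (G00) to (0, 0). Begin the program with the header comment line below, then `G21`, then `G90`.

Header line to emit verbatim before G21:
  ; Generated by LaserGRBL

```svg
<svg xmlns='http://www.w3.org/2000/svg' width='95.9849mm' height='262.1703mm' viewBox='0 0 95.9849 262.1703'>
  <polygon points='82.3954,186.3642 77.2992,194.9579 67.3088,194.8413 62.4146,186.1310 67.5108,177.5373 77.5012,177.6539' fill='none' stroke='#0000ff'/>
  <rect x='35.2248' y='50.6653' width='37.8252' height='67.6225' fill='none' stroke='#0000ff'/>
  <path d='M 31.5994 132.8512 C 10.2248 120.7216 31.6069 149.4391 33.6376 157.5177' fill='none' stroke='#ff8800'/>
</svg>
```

; Generated by LaserGRBL
G21
G90
G00 X82.3954 Y75.8061
M3 S472
G1 X77.2992 Y67.2124 F1801
G1 X67.3088 Y67.3290
G1 X62.4146 Y76.0393
G1 X67.5108 Y84.6330
G1 X77.5012 Y84.5164
G1 X82.3954 Y75.8061
G00 X35.2248 Y211.5050
M3 S472
G1 X73.0500 Y211.5050 F1801
G1 X73.0500 Y143.8825
G1 X35.2248 Y143.8825
G1 X35.2248 Y211.5050
G00 X31.5994 Y129.3191
M3 S715
G1 X22.1767 Y130.1103 F1219
G1 X27.4567 Y117.3336
G1 X33.6376 Y104.6526
M5
G00 X0.0000 Y0.0000

1 u = 1 mm; y_m = 262.1703 − y.

[1] `<polygon>` regular polygon, #0000ff→score S472 F1801: (82.3954,75.8061) → (77.2992,67.2124) → (67.3088,67.3290) → (62.4146,76.0393) → (67.5108,84.6330) → (77.5012,84.5164) → (82.3954,75.8061) (closed)

[2] `<rect>` rectangle, #0000ff→score S472 F1801: (35.2248,211.5050) → (73.0500,211.5050) → (73.0500,143.8825) → (35.2248,143.8825) → (35.2248,211.5050) (closed)

[3] `<path>` cubic bezier, #ff8800→cut S715 F1219: (31.5994,129.3191) → (22.1767,130.1103) → (27.4567,117.3336) → (33.6376,104.6526)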